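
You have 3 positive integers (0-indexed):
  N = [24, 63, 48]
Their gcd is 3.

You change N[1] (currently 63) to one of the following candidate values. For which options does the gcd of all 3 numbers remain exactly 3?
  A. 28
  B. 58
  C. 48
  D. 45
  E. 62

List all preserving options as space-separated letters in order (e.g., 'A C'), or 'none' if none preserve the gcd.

Old gcd = 3; gcd of others (without N[1]) = 24
New gcd for candidate v: gcd(24, v). Preserves old gcd iff gcd(24, v) = 3.
  Option A: v=28, gcd(24,28)=4 -> changes
  Option B: v=58, gcd(24,58)=2 -> changes
  Option C: v=48, gcd(24,48)=24 -> changes
  Option D: v=45, gcd(24,45)=3 -> preserves
  Option E: v=62, gcd(24,62)=2 -> changes

Answer: D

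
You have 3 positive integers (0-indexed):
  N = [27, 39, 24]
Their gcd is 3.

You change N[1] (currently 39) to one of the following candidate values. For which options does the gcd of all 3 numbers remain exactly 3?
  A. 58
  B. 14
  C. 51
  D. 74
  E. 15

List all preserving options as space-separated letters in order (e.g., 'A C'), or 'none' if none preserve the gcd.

Old gcd = 3; gcd of others (without N[1]) = 3
New gcd for candidate v: gcd(3, v). Preserves old gcd iff gcd(3, v) = 3.
  Option A: v=58, gcd(3,58)=1 -> changes
  Option B: v=14, gcd(3,14)=1 -> changes
  Option C: v=51, gcd(3,51)=3 -> preserves
  Option D: v=74, gcd(3,74)=1 -> changes
  Option E: v=15, gcd(3,15)=3 -> preserves

Answer: C E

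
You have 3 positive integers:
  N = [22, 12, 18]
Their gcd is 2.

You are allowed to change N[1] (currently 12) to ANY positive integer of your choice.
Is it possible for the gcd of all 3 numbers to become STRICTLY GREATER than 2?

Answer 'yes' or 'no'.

Answer: no

Derivation:
Current gcd = 2
gcd of all OTHER numbers (without N[1]=12): gcd([22, 18]) = 2
The new gcd after any change is gcd(2, new_value).
This can be at most 2.
Since 2 = old gcd 2, the gcd can only stay the same or decrease.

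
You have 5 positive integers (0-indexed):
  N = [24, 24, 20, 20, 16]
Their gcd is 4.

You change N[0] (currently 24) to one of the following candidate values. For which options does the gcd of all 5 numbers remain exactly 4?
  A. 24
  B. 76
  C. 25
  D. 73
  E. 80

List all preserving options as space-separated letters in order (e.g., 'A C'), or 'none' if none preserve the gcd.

Old gcd = 4; gcd of others (without N[0]) = 4
New gcd for candidate v: gcd(4, v). Preserves old gcd iff gcd(4, v) = 4.
  Option A: v=24, gcd(4,24)=4 -> preserves
  Option B: v=76, gcd(4,76)=4 -> preserves
  Option C: v=25, gcd(4,25)=1 -> changes
  Option D: v=73, gcd(4,73)=1 -> changes
  Option E: v=80, gcd(4,80)=4 -> preserves

Answer: A B E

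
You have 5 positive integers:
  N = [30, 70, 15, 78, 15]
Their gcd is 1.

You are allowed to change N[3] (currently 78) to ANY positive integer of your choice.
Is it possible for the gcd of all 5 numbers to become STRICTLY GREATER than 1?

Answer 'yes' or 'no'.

Current gcd = 1
gcd of all OTHER numbers (without N[3]=78): gcd([30, 70, 15, 15]) = 5
The new gcd after any change is gcd(5, new_value).
This can be at most 5.
Since 5 > old gcd 1, the gcd CAN increase (e.g., set N[3] = 5).

Answer: yes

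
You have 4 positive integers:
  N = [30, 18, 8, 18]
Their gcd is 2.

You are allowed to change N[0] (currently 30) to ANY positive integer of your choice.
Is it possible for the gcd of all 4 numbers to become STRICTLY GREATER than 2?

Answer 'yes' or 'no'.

Answer: no

Derivation:
Current gcd = 2
gcd of all OTHER numbers (without N[0]=30): gcd([18, 8, 18]) = 2
The new gcd after any change is gcd(2, new_value).
This can be at most 2.
Since 2 = old gcd 2, the gcd can only stay the same or decrease.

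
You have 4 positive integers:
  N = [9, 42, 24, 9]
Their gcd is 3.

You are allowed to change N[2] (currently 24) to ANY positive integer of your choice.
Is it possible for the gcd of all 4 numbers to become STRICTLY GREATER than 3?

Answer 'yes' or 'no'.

Current gcd = 3
gcd of all OTHER numbers (without N[2]=24): gcd([9, 42, 9]) = 3
The new gcd after any change is gcd(3, new_value).
This can be at most 3.
Since 3 = old gcd 3, the gcd can only stay the same or decrease.

Answer: no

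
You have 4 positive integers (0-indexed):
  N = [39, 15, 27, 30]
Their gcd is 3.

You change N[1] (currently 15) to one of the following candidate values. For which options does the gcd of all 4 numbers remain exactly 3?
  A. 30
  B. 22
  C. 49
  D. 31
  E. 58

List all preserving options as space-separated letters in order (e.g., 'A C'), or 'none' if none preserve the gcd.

Answer: A

Derivation:
Old gcd = 3; gcd of others (without N[1]) = 3
New gcd for candidate v: gcd(3, v). Preserves old gcd iff gcd(3, v) = 3.
  Option A: v=30, gcd(3,30)=3 -> preserves
  Option B: v=22, gcd(3,22)=1 -> changes
  Option C: v=49, gcd(3,49)=1 -> changes
  Option D: v=31, gcd(3,31)=1 -> changes
  Option E: v=58, gcd(3,58)=1 -> changes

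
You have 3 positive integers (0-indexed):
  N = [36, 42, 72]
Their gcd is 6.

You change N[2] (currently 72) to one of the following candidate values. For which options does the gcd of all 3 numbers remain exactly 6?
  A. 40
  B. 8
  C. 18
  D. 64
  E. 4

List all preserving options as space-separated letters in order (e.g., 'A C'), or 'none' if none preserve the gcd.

Old gcd = 6; gcd of others (without N[2]) = 6
New gcd for candidate v: gcd(6, v). Preserves old gcd iff gcd(6, v) = 6.
  Option A: v=40, gcd(6,40)=2 -> changes
  Option B: v=8, gcd(6,8)=2 -> changes
  Option C: v=18, gcd(6,18)=6 -> preserves
  Option D: v=64, gcd(6,64)=2 -> changes
  Option E: v=4, gcd(6,4)=2 -> changes

Answer: C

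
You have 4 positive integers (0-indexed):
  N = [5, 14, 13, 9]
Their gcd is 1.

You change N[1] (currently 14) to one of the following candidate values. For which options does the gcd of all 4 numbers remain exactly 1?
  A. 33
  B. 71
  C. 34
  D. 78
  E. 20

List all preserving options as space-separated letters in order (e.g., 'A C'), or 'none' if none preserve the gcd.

Answer: A B C D E

Derivation:
Old gcd = 1; gcd of others (without N[1]) = 1
New gcd for candidate v: gcd(1, v). Preserves old gcd iff gcd(1, v) = 1.
  Option A: v=33, gcd(1,33)=1 -> preserves
  Option B: v=71, gcd(1,71)=1 -> preserves
  Option C: v=34, gcd(1,34)=1 -> preserves
  Option D: v=78, gcd(1,78)=1 -> preserves
  Option E: v=20, gcd(1,20)=1 -> preserves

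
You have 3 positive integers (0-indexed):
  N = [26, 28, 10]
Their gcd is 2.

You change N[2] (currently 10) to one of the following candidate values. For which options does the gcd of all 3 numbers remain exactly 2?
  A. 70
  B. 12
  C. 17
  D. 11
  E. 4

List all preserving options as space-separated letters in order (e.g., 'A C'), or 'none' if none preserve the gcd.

Answer: A B E

Derivation:
Old gcd = 2; gcd of others (without N[2]) = 2
New gcd for candidate v: gcd(2, v). Preserves old gcd iff gcd(2, v) = 2.
  Option A: v=70, gcd(2,70)=2 -> preserves
  Option B: v=12, gcd(2,12)=2 -> preserves
  Option C: v=17, gcd(2,17)=1 -> changes
  Option D: v=11, gcd(2,11)=1 -> changes
  Option E: v=4, gcd(2,4)=2 -> preserves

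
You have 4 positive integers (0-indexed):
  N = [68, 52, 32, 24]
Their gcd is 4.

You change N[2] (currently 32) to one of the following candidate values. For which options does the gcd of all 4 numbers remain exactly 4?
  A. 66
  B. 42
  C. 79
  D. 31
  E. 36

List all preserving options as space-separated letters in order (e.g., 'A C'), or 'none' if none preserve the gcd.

Answer: E

Derivation:
Old gcd = 4; gcd of others (without N[2]) = 4
New gcd for candidate v: gcd(4, v). Preserves old gcd iff gcd(4, v) = 4.
  Option A: v=66, gcd(4,66)=2 -> changes
  Option B: v=42, gcd(4,42)=2 -> changes
  Option C: v=79, gcd(4,79)=1 -> changes
  Option D: v=31, gcd(4,31)=1 -> changes
  Option E: v=36, gcd(4,36)=4 -> preserves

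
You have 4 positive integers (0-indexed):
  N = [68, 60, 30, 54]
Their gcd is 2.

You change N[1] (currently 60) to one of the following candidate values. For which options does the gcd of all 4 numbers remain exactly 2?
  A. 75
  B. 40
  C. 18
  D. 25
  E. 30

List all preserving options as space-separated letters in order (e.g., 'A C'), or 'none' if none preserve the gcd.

Answer: B C E

Derivation:
Old gcd = 2; gcd of others (without N[1]) = 2
New gcd for candidate v: gcd(2, v). Preserves old gcd iff gcd(2, v) = 2.
  Option A: v=75, gcd(2,75)=1 -> changes
  Option B: v=40, gcd(2,40)=2 -> preserves
  Option C: v=18, gcd(2,18)=2 -> preserves
  Option D: v=25, gcd(2,25)=1 -> changes
  Option E: v=30, gcd(2,30)=2 -> preserves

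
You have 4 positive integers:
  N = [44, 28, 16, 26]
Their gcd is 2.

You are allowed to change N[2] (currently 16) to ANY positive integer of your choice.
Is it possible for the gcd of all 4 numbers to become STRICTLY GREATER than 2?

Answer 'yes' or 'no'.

Current gcd = 2
gcd of all OTHER numbers (without N[2]=16): gcd([44, 28, 26]) = 2
The new gcd after any change is gcd(2, new_value).
This can be at most 2.
Since 2 = old gcd 2, the gcd can only stay the same or decrease.

Answer: no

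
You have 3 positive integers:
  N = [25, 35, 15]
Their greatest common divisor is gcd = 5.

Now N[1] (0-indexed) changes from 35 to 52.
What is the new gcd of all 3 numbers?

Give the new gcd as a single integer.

Numbers: [25, 35, 15], gcd = 5
Change: index 1, 35 -> 52
gcd of the OTHER numbers (without index 1): gcd([25, 15]) = 5
New gcd = gcd(g_others, new_val) = gcd(5, 52) = 1

Answer: 1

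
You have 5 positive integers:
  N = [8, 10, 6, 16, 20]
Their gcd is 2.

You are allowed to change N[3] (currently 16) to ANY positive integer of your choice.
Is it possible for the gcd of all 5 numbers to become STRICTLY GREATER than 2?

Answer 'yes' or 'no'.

Answer: no

Derivation:
Current gcd = 2
gcd of all OTHER numbers (without N[3]=16): gcd([8, 10, 6, 20]) = 2
The new gcd after any change is gcd(2, new_value).
This can be at most 2.
Since 2 = old gcd 2, the gcd can only stay the same or decrease.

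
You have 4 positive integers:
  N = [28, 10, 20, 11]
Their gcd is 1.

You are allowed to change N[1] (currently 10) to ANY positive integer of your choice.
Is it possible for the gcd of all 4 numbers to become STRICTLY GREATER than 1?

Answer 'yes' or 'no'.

Answer: no

Derivation:
Current gcd = 1
gcd of all OTHER numbers (without N[1]=10): gcd([28, 20, 11]) = 1
The new gcd after any change is gcd(1, new_value).
This can be at most 1.
Since 1 = old gcd 1, the gcd can only stay the same or decrease.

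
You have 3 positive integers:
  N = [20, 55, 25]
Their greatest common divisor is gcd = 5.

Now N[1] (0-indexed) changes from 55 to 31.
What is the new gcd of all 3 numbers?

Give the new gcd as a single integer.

Numbers: [20, 55, 25], gcd = 5
Change: index 1, 55 -> 31
gcd of the OTHER numbers (without index 1): gcd([20, 25]) = 5
New gcd = gcd(g_others, new_val) = gcd(5, 31) = 1

Answer: 1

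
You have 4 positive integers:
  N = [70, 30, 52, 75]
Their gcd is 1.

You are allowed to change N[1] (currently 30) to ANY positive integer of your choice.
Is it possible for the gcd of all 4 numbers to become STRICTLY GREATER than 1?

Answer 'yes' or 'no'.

Answer: no

Derivation:
Current gcd = 1
gcd of all OTHER numbers (without N[1]=30): gcd([70, 52, 75]) = 1
The new gcd after any change is gcd(1, new_value).
This can be at most 1.
Since 1 = old gcd 1, the gcd can only stay the same or decrease.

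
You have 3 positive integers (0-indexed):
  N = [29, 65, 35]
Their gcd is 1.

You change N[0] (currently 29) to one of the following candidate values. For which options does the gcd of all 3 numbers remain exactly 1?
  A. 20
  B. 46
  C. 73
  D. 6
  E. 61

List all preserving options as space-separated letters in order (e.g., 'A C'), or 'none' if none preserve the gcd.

Answer: B C D E

Derivation:
Old gcd = 1; gcd of others (without N[0]) = 5
New gcd for candidate v: gcd(5, v). Preserves old gcd iff gcd(5, v) = 1.
  Option A: v=20, gcd(5,20)=5 -> changes
  Option B: v=46, gcd(5,46)=1 -> preserves
  Option C: v=73, gcd(5,73)=1 -> preserves
  Option D: v=6, gcd(5,6)=1 -> preserves
  Option E: v=61, gcd(5,61)=1 -> preserves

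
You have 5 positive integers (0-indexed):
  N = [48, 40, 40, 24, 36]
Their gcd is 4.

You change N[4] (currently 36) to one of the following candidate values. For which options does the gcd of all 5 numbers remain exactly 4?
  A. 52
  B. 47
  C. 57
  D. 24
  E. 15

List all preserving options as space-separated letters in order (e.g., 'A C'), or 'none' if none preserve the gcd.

Old gcd = 4; gcd of others (without N[4]) = 8
New gcd for candidate v: gcd(8, v). Preserves old gcd iff gcd(8, v) = 4.
  Option A: v=52, gcd(8,52)=4 -> preserves
  Option B: v=47, gcd(8,47)=1 -> changes
  Option C: v=57, gcd(8,57)=1 -> changes
  Option D: v=24, gcd(8,24)=8 -> changes
  Option E: v=15, gcd(8,15)=1 -> changes

Answer: A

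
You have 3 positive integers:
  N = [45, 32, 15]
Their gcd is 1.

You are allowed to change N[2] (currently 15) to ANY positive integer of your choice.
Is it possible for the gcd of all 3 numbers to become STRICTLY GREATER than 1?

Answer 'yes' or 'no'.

Answer: no

Derivation:
Current gcd = 1
gcd of all OTHER numbers (without N[2]=15): gcd([45, 32]) = 1
The new gcd after any change is gcd(1, new_value).
This can be at most 1.
Since 1 = old gcd 1, the gcd can only stay the same or decrease.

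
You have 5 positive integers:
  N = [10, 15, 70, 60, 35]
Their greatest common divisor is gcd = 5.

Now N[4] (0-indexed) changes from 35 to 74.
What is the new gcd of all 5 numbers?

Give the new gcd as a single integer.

Answer: 1

Derivation:
Numbers: [10, 15, 70, 60, 35], gcd = 5
Change: index 4, 35 -> 74
gcd of the OTHER numbers (without index 4): gcd([10, 15, 70, 60]) = 5
New gcd = gcd(g_others, new_val) = gcd(5, 74) = 1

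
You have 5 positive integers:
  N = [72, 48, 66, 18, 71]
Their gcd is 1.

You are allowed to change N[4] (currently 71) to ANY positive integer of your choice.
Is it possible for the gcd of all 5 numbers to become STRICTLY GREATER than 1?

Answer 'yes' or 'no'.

Current gcd = 1
gcd of all OTHER numbers (without N[4]=71): gcd([72, 48, 66, 18]) = 6
The new gcd after any change is gcd(6, new_value).
This can be at most 6.
Since 6 > old gcd 1, the gcd CAN increase (e.g., set N[4] = 6).

Answer: yes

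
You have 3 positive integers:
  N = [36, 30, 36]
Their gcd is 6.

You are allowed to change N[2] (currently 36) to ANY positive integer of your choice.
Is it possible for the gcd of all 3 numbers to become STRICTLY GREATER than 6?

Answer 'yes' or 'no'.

Answer: no

Derivation:
Current gcd = 6
gcd of all OTHER numbers (without N[2]=36): gcd([36, 30]) = 6
The new gcd after any change is gcd(6, new_value).
This can be at most 6.
Since 6 = old gcd 6, the gcd can only stay the same or decrease.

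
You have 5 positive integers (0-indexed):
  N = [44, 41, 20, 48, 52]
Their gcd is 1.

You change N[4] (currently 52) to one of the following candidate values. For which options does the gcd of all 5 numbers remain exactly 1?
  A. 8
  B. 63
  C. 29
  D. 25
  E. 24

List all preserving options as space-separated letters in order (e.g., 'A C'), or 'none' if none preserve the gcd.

Answer: A B C D E

Derivation:
Old gcd = 1; gcd of others (without N[4]) = 1
New gcd for candidate v: gcd(1, v). Preserves old gcd iff gcd(1, v) = 1.
  Option A: v=8, gcd(1,8)=1 -> preserves
  Option B: v=63, gcd(1,63)=1 -> preserves
  Option C: v=29, gcd(1,29)=1 -> preserves
  Option D: v=25, gcd(1,25)=1 -> preserves
  Option E: v=24, gcd(1,24)=1 -> preserves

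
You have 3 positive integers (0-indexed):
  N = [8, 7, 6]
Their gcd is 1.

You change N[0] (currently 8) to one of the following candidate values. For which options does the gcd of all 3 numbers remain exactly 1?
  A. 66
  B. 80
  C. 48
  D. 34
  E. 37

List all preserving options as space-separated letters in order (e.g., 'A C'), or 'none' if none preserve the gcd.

Answer: A B C D E

Derivation:
Old gcd = 1; gcd of others (without N[0]) = 1
New gcd for candidate v: gcd(1, v). Preserves old gcd iff gcd(1, v) = 1.
  Option A: v=66, gcd(1,66)=1 -> preserves
  Option B: v=80, gcd(1,80)=1 -> preserves
  Option C: v=48, gcd(1,48)=1 -> preserves
  Option D: v=34, gcd(1,34)=1 -> preserves
  Option E: v=37, gcd(1,37)=1 -> preserves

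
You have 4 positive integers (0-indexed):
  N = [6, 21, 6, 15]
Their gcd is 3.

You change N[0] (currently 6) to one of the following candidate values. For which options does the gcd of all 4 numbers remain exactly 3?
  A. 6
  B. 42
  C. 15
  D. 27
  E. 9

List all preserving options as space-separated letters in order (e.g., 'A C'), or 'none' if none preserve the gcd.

Answer: A B C D E

Derivation:
Old gcd = 3; gcd of others (without N[0]) = 3
New gcd for candidate v: gcd(3, v). Preserves old gcd iff gcd(3, v) = 3.
  Option A: v=6, gcd(3,6)=3 -> preserves
  Option B: v=42, gcd(3,42)=3 -> preserves
  Option C: v=15, gcd(3,15)=3 -> preserves
  Option D: v=27, gcd(3,27)=3 -> preserves
  Option E: v=9, gcd(3,9)=3 -> preserves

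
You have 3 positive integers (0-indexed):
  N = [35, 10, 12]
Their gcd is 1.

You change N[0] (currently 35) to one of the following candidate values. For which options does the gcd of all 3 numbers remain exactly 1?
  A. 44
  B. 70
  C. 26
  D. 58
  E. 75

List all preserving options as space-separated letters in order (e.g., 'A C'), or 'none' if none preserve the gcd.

Old gcd = 1; gcd of others (without N[0]) = 2
New gcd for candidate v: gcd(2, v). Preserves old gcd iff gcd(2, v) = 1.
  Option A: v=44, gcd(2,44)=2 -> changes
  Option B: v=70, gcd(2,70)=2 -> changes
  Option C: v=26, gcd(2,26)=2 -> changes
  Option D: v=58, gcd(2,58)=2 -> changes
  Option E: v=75, gcd(2,75)=1 -> preserves

Answer: E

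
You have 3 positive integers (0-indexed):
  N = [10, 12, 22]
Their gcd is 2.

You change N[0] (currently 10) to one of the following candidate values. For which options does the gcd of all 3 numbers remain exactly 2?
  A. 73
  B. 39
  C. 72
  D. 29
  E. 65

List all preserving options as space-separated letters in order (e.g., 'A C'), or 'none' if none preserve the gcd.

Answer: C

Derivation:
Old gcd = 2; gcd of others (without N[0]) = 2
New gcd for candidate v: gcd(2, v). Preserves old gcd iff gcd(2, v) = 2.
  Option A: v=73, gcd(2,73)=1 -> changes
  Option B: v=39, gcd(2,39)=1 -> changes
  Option C: v=72, gcd(2,72)=2 -> preserves
  Option D: v=29, gcd(2,29)=1 -> changes
  Option E: v=65, gcd(2,65)=1 -> changes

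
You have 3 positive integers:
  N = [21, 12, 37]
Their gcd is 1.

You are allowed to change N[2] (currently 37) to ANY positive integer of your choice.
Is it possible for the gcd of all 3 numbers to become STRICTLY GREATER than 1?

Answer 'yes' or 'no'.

Current gcd = 1
gcd of all OTHER numbers (without N[2]=37): gcd([21, 12]) = 3
The new gcd after any change is gcd(3, new_value).
This can be at most 3.
Since 3 > old gcd 1, the gcd CAN increase (e.g., set N[2] = 3).

Answer: yes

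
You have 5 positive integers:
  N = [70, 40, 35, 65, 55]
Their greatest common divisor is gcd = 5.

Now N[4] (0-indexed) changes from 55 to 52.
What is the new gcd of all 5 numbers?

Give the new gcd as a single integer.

Numbers: [70, 40, 35, 65, 55], gcd = 5
Change: index 4, 55 -> 52
gcd of the OTHER numbers (without index 4): gcd([70, 40, 35, 65]) = 5
New gcd = gcd(g_others, new_val) = gcd(5, 52) = 1

Answer: 1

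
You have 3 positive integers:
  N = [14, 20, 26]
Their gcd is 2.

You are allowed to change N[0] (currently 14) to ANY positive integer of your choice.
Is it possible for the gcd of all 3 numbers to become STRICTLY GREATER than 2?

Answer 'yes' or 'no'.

Current gcd = 2
gcd of all OTHER numbers (without N[0]=14): gcd([20, 26]) = 2
The new gcd after any change is gcd(2, new_value).
This can be at most 2.
Since 2 = old gcd 2, the gcd can only stay the same or decrease.

Answer: no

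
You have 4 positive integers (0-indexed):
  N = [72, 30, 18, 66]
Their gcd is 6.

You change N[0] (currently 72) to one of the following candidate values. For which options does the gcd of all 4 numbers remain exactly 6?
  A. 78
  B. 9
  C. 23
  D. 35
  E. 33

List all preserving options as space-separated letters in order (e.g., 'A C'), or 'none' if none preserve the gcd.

Answer: A

Derivation:
Old gcd = 6; gcd of others (without N[0]) = 6
New gcd for candidate v: gcd(6, v). Preserves old gcd iff gcd(6, v) = 6.
  Option A: v=78, gcd(6,78)=6 -> preserves
  Option B: v=9, gcd(6,9)=3 -> changes
  Option C: v=23, gcd(6,23)=1 -> changes
  Option D: v=35, gcd(6,35)=1 -> changes
  Option E: v=33, gcd(6,33)=3 -> changes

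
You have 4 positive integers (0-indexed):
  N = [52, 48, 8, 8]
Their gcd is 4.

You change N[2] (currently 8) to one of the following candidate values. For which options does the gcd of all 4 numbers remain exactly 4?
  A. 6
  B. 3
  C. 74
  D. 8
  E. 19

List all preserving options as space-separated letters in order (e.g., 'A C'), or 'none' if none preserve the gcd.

Answer: D

Derivation:
Old gcd = 4; gcd of others (without N[2]) = 4
New gcd for candidate v: gcd(4, v). Preserves old gcd iff gcd(4, v) = 4.
  Option A: v=6, gcd(4,6)=2 -> changes
  Option B: v=3, gcd(4,3)=1 -> changes
  Option C: v=74, gcd(4,74)=2 -> changes
  Option D: v=8, gcd(4,8)=4 -> preserves
  Option E: v=19, gcd(4,19)=1 -> changes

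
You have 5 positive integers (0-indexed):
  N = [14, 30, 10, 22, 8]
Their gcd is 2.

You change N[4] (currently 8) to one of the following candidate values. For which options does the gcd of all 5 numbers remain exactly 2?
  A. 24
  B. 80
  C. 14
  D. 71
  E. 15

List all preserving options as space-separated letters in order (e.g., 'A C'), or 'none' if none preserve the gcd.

Answer: A B C

Derivation:
Old gcd = 2; gcd of others (without N[4]) = 2
New gcd for candidate v: gcd(2, v). Preserves old gcd iff gcd(2, v) = 2.
  Option A: v=24, gcd(2,24)=2 -> preserves
  Option B: v=80, gcd(2,80)=2 -> preserves
  Option C: v=14, gcd(2,14)=2 -> preserves
  Option D: v=71, gcd(2,71)=1 -> changes
  Option E: v=15, gcd(2,15)=1 -> changes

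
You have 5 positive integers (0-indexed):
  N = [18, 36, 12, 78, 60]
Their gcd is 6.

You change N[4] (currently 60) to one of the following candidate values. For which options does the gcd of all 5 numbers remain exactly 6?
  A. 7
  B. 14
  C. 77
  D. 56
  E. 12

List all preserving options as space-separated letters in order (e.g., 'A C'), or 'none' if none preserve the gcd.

Old gcd = 6; gcd of others (without N[4]) = 6
New gcd for candidate v: gcd(6, v). Preserves old gcd iff gcd(6, v) = 6.
  Option A: v=7, gcd(6,7)=1 -> changes
  Option B: v=14, gcd(6,14)=2 -> changes
  Option C: v=77, gcd(6,77)=1 -> changes
  Option D: v=56, gcd(6,56)=2 -> changes
  Option E: v=12, gcd(6,12)=6 -> preserves

Answer: E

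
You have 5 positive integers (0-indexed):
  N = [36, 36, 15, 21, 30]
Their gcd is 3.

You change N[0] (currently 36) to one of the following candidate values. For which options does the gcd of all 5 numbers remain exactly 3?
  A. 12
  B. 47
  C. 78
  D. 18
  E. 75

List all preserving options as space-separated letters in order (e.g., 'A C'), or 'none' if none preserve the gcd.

Answer: A C D E

Derivation:
Old gcd = 3; gcd of others (without N[0]) = 3
New gcd for candidate v: gcd(3, v). Preserves old gcd iff gcd(3, v) = 3.
  Option A: v=12, gcd(3,12)=3 -> preserves
  Option B: v=47, gcd(3,47)=1 -> changes
  Option C: v=78, gcd(3,78)=3 -> preserves
  Option D: v=18, gcd(3,18)=3 -> preserves
  Option E: v=75, gcd(3,75)=3 -> preserves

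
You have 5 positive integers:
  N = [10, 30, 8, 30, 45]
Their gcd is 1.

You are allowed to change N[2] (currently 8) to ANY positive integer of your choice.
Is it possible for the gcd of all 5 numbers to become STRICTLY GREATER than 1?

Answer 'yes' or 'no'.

Answer: yes

Derivation:
Current gcd = 1
gcd of all OTHER numbers (without N[2]=8): gcd([10, 30, 30, 45]) = 5
The new gcd after any change is gcd(5, new_value).
This can be at most 5.
Since 5 > old gcd 1, the gcd CAN increase (e.g., set N[2] = 5).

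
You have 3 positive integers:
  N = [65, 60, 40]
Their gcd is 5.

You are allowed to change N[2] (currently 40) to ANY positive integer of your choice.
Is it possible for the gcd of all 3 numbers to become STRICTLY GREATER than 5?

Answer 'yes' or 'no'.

Current gcd = 5
gcd of all OTHER numbers (without N[2]=40): gcd([65, 60]) = 5
The new gcd after any change is gcd(5, new_value).
This can be at most 5.
Since 5 = old gcd 5, the gcd can only stay the same or decrease.

Answer: no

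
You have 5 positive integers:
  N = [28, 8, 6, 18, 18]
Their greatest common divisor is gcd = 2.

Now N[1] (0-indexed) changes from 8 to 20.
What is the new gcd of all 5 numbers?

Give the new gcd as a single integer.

Answer: 2

Derivation:
Numbers: [28, 8, 6, 18, 18], gcd = 2
Change: index 1, 8 -> 20
gcd of the OTHER numbers (without index 1): gcd([28, 6, 18, 18]) = 2
New gcd = gcd(g_others, new_val) = gcd(2, 20) = 2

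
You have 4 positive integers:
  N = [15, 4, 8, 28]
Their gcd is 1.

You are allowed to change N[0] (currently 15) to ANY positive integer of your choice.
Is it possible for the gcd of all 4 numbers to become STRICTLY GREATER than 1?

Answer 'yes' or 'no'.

Current gcd = 1
gcd of all OTHER numbers (without N[0]=15): gcd([4, 8, 28]) = 4
The new gcd after any change is gcd(4, new_value).
This can be at most 4.
Since 4 > old gcd 1, the gcd CAN increase (e.g., set N[0] = 4).

Answer: yes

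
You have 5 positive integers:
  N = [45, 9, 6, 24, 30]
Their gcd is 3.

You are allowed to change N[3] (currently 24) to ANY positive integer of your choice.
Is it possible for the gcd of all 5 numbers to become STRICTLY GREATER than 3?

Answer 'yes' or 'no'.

Current gcd = 3
gcd of all OTHER numbers (without N[3]=24): gcd([45, 9, 6, 30]) = 3
The new gcd after any change is gcd(3, new_value).
This can be at most 3.
Since 3 = old gcd 3, the gcd can only stay the same or decrease.

Answer: no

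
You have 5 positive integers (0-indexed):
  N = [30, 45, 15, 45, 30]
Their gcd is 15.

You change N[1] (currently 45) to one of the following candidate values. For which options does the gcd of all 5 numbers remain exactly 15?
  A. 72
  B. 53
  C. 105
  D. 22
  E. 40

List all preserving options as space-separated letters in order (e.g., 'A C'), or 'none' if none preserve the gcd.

Answer: C

Derivation:
Old gcd = 15; gcd of others (without N[1]) = 15
New gcd for candidate v: gcd(15, v). Preserves old gcd iff gcd(15, v) = 15.
  Option A: v=72, gcd(15,72)=3 -> changes
  Option B: v=53, gcd(15,53)=1 -> changes
  Option C: v=105, gcd(15,105)=15 -> preserves
  Option D: v=22, gcd(15,22)=1 -> changes
  Option E: v=40, gcd(15,40)=5 -> changes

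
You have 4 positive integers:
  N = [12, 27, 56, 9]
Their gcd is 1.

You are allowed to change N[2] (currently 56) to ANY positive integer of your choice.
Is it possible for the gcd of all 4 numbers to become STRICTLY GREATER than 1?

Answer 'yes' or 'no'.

Answer: yes

Derivation:
Current gcd = 1
gcd of all OTHER numbers (without N[2]=56): gcd([12, 27, 9]) = 3
The new gcd after any change is gcd(3, new_value).
This can be at most 3.
Since 3 > old gcd 1, the gcd CAN increase (e.g., set N[2] = 3).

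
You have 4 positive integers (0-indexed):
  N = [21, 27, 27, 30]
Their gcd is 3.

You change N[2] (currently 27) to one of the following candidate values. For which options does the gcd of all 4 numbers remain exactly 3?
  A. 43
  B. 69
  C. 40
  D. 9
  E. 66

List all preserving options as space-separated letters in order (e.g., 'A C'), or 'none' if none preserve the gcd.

Answer: B D E

Derivation:
Old gcd = 3; gcd of others (without N[2]) = 3
New gcd for candidate v: gcd(3, v). Preserves old gcd iff gcd(3, v) = 3.
  Option A: v=43, gcd(3,43)=1 -> changes
  Option B: v=69, gcd(3,69)=3 -> preserves
  Option C: v=40, gcd(3,40)=1 -> changes
  Option D: v=9, gcd(3,9)=3 -> preserves
  Option E: v=66, gcd(3,66)=3 -> preserves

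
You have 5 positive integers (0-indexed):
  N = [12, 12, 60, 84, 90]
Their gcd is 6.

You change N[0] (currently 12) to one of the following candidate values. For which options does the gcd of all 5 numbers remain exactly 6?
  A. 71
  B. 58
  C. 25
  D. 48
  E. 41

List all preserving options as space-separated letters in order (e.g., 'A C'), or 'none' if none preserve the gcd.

Answer: D

Derivation:
Old gcd = 6; gcd of others (without N[0]) = 6
New gcd for candidate v: gcd(6, v). Preserves old gcd iff gcd(6, v) = 6.
  Option A: v=71, gcd(6,71)=1 -> changes
  Option B: v=58, gcd(6,58)=2 -> changes
  Option C: v=25, gcd(6,25)=1 -> changes
  Option D: v=48, gcd(6,48)=6 -> preserves
  Option E: v=41, gcd(6,41)=1 -> changes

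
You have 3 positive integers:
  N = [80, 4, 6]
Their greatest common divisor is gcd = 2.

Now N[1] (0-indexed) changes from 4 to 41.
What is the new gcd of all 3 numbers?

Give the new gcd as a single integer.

Answer: 1

Derivation:
Numbers: [80, 4, 6], gcd = 2
Change: index 1, 4 -> 41
gcd of the OTHER numbers (without index 1): gcd([80, 6]) = 2
New gcd = gcd(g_others, new_val) = gcd(2, 41) = 1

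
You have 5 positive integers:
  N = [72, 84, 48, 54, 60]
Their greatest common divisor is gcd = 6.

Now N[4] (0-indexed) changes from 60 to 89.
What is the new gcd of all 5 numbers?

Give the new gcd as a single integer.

Numbers: [72, 84, 48, 54, 60], gcd = 6
Change: index 4, 60 -> 89
gcd of the OTHER numbers (without index 4): gcd([72, 84, 48, 54]) = 6
New gcd = gcd(g_others, new_val) = gcd(6, 89) = 1

Answer: 1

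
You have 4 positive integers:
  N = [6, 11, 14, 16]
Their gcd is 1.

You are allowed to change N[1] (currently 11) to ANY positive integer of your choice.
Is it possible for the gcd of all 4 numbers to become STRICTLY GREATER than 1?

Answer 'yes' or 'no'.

Current gcd = 1
gcd of all OTHER numbers (without N[1]=11): gcd([6, 14, 16]) = 2
The new gcd after any change is gcd(2, new_value).
This can be at most 2.
Since 2 > old gcd 1, the gcd CAN increase (e.g., set N[1] = 2).

Answer: yes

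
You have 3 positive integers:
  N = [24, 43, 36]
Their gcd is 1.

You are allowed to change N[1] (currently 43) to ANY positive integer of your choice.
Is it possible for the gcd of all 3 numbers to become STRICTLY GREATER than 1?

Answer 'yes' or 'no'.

Answer: yes

Derivation:
Current gcd = 1
gcd of all OTHER numbers (without N[1]=43): gcd([24, 36]) = 12
The new gcd after any change is gcd(12, new_value).
This can be at most 12.
Since 12 > old gcd 1, the gcd CAN increase (e.g., set N[1] = 12).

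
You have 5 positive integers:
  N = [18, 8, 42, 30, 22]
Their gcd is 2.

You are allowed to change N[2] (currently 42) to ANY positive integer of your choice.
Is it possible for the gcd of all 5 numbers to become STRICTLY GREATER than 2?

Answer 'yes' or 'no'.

Current gcd = 2
gcd of all OTHER numbers (without N[2]=42): gcd([18, 8, 30, 22]) = 2
The new gcd after any change is gcd(2, new_value).
This can be at most 2.
Since 2 = old gcd 2, the gcd can only stay the same or decrease.

Answer: no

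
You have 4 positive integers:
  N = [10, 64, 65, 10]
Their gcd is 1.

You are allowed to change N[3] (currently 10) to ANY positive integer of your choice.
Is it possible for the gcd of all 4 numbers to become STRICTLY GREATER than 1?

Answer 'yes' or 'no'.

Answer: no

Derivation:
Current gcd = 1
gcd of all OTHER numbers (without N[3]=10): gcd([10, 64, 65]) = 1
The new gcd after any change is gcd(1, new_value).
This can be at most 1.
Since 1 = old gcd 1, the gcd can only stay the same or decrease.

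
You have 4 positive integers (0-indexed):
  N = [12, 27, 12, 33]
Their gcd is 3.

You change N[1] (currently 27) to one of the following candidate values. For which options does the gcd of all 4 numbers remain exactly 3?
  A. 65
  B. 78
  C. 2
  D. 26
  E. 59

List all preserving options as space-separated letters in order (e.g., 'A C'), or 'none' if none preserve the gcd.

Answer: B

Derivation:
Old gcd = 3; gcd of others (without N[1]) = 3
New gcd for candidate v: gcd(3, v). Preserves old gcd iff gcd(3, v) = 3.
  Option A: v=65, gcd(3,65)=1 -> changes
  Option B: v=78, gcd(3,78)=3 -> preserves
  Option C: v=2, gcd(3,2)=1 -> changes
  Option D: v=26, gcd(3,26)=1 -> changes
  Option E: v=59, gcd(3,59)=1 -> changes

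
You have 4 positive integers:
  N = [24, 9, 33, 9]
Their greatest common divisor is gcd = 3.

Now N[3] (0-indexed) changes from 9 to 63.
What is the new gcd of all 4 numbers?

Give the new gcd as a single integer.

Numbers: [24, 9, 33, 9], gcd = 3
Change: index 3, 9 -> 63
gcd of the OTHER numbers (without index 3): gcd([24, 9, 33]) = 3
New gcd = gcd(g_others, new_val) = gcd(3, 63) = 3

Answer: 3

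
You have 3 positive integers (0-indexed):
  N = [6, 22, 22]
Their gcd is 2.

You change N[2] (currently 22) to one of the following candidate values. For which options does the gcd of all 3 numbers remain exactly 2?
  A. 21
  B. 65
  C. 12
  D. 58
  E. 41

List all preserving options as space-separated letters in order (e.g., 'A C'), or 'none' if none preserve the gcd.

Old gcd = 2; gcd of others (without N[2]) = 2
New gcd for candidate v: gcd(2, v). Preserves old gcd iff gcd(2, v) = 2.
  Option A: v=21, gcd(2,21)=1 -> changes
  Option B: v=65, gcd(2,65)=1 -> changes
  Option C: v=12, gcd(2,12)=2 -> preserves
  Option D: v=58, gcd(2,58)=2 -> preserves
  Option E: v=41, gcd(2,41)=1 -> changes

Answer: C D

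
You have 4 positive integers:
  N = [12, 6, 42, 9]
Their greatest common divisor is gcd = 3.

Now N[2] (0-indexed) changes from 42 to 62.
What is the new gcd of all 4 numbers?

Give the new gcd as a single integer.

Answer: 1

Derivation:
Numbers: [12, 6, 42, 9], gcd = 3
Change: index 2, 42 -> 62
gcd of the OTHER numbers (without index 2): gcd([12, 6, 9]) = 3
New gcd = gcd(g_others, new_val) = gcd(3, 62) = 1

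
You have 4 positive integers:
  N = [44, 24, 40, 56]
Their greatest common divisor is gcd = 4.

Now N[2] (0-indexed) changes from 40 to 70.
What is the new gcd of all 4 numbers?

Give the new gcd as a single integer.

Answer: 2

Derivation:
Numbers: [44, 24, 40, 56], gcd = 4
Change: index 2, 40 -> 70
gcd of the OTHER numbers (without index 2): gcd([44, 24, 56]) = 4
New gcd = gcd(g_others, new_val) = gcd(4, 70) = 2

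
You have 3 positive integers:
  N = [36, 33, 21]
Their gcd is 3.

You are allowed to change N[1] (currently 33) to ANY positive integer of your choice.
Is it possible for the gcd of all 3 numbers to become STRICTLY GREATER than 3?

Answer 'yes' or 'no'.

Answer: no

Derivation:
Current gcd = 3
gcd of all OTHER numbers (without N[1]=33): gcd([36, 21]) = 3
The new gcd after any change is gcd(3, new_value).
This can be at most 3.
Since 3 = old gcd 3, the gcd can only stay the same or decrease.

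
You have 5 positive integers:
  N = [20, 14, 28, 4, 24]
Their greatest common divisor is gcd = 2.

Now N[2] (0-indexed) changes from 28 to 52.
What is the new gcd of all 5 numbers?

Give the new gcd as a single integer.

Answer: 2

Derivation:
Numbers: [20, 14, 28, 4, 24], gcd = 2
Change: index 2, 28 -> 52
gcd of the OTHER numbers (without index 2): gcd([20, 14, 4, 24]) = 2
New gcd = gcd(g_others, new_val) = gcd(2, 52) = 2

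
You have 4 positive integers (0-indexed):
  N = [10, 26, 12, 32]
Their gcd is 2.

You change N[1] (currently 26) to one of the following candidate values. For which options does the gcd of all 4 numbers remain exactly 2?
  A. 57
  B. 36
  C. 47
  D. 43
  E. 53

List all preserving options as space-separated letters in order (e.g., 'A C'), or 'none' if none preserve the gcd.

Old gcd = 2; gcd of others (without N[1]) = 2
New gcd for candidate v: gcd(2, v). Preserves old gcd iff gcd(2, v) = 2.
  Option A: v=57, gcd(2,57)=1 -> changes
  Option B: v=36, gcd(2,36)=2 -> preserves
  Option C: v=47, gcd(2,47)=1 -> changes
  Option D: v=43, gcd(2,43)=1 -> changes
  Option E: v=53, gcd(2,53)=1 -> changes

Answer: B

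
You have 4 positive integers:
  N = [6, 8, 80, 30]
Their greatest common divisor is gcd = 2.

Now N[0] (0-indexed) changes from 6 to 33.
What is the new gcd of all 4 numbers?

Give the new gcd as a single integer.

Numbers: [6, 8, 80, 30], gcd = 2
Change: index 0, 6 -> 33
gcd of the OTHER numbers (without index 0): gcd([8, 80, 30]) = 2
New gcd = gcd(g_others, new_val) = gcd(2, 33) = 1

Answer: 1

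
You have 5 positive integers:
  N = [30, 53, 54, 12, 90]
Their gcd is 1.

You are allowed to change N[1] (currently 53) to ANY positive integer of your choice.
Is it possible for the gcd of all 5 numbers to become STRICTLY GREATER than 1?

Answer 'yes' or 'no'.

Answer: yes

Derivation:
Current gcd = 1
gcd of all OTHER numbers (without N[1]=53): gcd([30, 54, 12, 90]) = 6
The new gcd after any change is gcd(6, new_value).
This can be at most 6.
Since 6 > old gcd 1, the gcd CAN increase (e.g., set N[1] = 6).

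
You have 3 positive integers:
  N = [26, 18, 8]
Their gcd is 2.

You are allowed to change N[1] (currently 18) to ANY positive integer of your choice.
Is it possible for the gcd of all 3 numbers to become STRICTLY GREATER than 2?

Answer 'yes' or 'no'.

Current gcd = 2
gcd of all OTHER numbers (without N[1]=18): gcd([26, 8]) = 2
The new gcd after any change is gcd(2, new_value).
This can be at most 2.
Since 2 = old gcd 2, the gcd can only stay the same or decrease.

Answer: no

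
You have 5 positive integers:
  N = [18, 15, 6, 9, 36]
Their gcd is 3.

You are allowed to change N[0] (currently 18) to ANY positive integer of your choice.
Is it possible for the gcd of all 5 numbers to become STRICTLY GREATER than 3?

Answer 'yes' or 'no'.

Current gcd = 3
gcd of all OTHER numbers (without N[0]=18): gcd([15, 6, 9, 36]) = 3
The new gcd after any change is gcd(3, new_value).
This can be at most 3.
Since 3 = old gcd 3, the gcd can only stay the same or decrease.

Answer: no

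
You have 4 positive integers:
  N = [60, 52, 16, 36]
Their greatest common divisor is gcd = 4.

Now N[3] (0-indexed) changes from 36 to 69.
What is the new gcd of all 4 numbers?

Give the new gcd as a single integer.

Numbers: [60, 52, 16, 36], gcd = 4
Change: index 3, 36 -> 69
gcd of the OTHER numbers (without index 3): gcd([60, 52, 16]) = 4
New gcd = gcd(g_others, new_val) = gcd(4, 69) = 1

Answer: 1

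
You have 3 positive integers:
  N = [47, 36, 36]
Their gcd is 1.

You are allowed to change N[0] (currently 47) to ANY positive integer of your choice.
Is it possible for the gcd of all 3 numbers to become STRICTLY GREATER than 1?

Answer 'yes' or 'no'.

Current gcd = 1
gcd of all OTHER numbers (without N[0]=47): gcd([36, 36]) = 36
The new gcd after any change is gcd(36, new_value).
This can be at most 36.
Since 36 > old gcd 1, the gcd CAN increase (e.g., set N[0] = 36).

Answer: yes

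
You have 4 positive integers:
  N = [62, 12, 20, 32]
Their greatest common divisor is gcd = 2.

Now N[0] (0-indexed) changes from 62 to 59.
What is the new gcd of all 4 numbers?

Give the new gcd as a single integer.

Numbers: [62, 12, 20, 32], gcd = 2
Change: index 0, 62 -> 59
gcd of the OTHER numbers (without index 0): gcd([12, 20, 32]) = 4
New gcd = gcd(g_others, new_val) = gcd(4, 59) = 1

Answer: 1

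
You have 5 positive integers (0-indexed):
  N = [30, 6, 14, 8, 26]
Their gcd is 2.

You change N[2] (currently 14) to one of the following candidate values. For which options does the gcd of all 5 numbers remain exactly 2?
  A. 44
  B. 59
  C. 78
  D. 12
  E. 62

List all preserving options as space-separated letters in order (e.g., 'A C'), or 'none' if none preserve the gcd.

Old gcd = 2; gcd of others (without N[2]) = 2
New gcd for candidate v: gcd(2, v). Preserves old gcd iff gcd(2, v) = 2.
  Option A: v=44, gcd(2,44)=2 -> preserves
  Option B: v=59, gcd(2,59)=1 -> changes
  Option C: v=78, gcd(2,78)=2 -> preserves
  Option D: v=12, gcd(2,12)=2 -> preserves
  Option E: v=62, gcd(2,62)=2 -> preserves

Answer: A C D E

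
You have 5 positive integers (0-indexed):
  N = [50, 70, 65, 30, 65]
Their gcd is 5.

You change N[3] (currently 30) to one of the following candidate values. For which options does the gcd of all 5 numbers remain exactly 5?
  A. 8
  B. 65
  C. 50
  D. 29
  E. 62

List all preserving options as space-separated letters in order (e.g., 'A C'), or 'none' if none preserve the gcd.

Old gcd = 5; gcd of others (without N[3]) = 5
New gcd for candidate v: gcd(5, v). Preserves old gcd iff gcd(5, v) = 5.
  Option A: v=8, gcd(5,8)=1 -> changes
  Option B: v=65, gcd(5,65)=5 -> preserves
  Option C: v=50, gcd(5,50)=5 -> preserves
  Option D: v=29, gcd(5,29)=1 -> changes
  Option E: v=62, gcd(5,62)=1 -> changes

Answer: B C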